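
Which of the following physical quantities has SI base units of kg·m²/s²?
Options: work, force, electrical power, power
Checking the SI base units of each option:
  work (W = Fd): kg·m²/s²  ✓ matches
  force (F = ma): kg·m/s²  ✗
  electrical power (P = IV): kg·m²/s³  ✗
  power (P = W/t): kg·m²/s³  ✗

Only work has units kg·m²/s².

Answer: work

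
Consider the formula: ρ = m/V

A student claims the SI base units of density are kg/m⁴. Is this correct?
Units of each symbol in ρ = m/V:
  m (mass): kg
  V (volume): m³  → in the denominator, contributes 1/m³

Multiplying the contributions: [kg] · [1/m³]
Adding exponents of each base unit: kg: 1, m: -3
SI base units of density: kg/m³

The claimed units kg/m⁴ (exponents kg: 1, m: -4) do not match the derived units kg/m³ (exponents kg: 1, m: -3), so the claim is incorrect.

Answer: No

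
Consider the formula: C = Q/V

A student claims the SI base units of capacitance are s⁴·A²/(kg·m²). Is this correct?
Units of each symbol in C = Q/V:
  Q (charge, in coulombs): s·A
  V (voltage, in volts): kg·m²/(s³·A)  → in the denominator, contributes s³·A/(kg·m²)

Multiplying the contributions: [s·A] · [s³·A/(kg·m²)]
Adding exponents of each base unit: kg: -1, m: -2, s: 4, A: 2
SI base units of capacitance: s⁴·A²/(kg·m²)

The claimed units s⁴·A²/(kg·m²) match the derived units, so the claim is correct.

Answer: Yes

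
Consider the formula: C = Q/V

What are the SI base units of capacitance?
Units of each symbol in C = Q/V:
  Q (charge, in coulombs): s·A
  V (voltage, in volts): kg·m²/(s³·A)  → in the denominator, contributes s³·A/(kg·m²)

Multiplying the contributions: [s·A] · [s³·A/(kg·m²)]
Adding exponents of each base unit: kg: -1, m: -2, s: 4, A: 2
SI base units of capacitance: s⁴·A²/(kg·m²)

Answer: s⁴·A²/(kg·m²)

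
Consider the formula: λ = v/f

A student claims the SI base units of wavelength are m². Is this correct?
Units of each symbol in λ = v/f:
  v (wave speed): m/s
  f (frequency): 1/s  → in the denominator, contributes s

Multiplying the contributions: [m/s] · [s]
Adding exponents of each base unit: m: 1
SI base units of wavelength: m

The claimed units m² (exponents m: 2) do not match the derived units m (exponents m: 1), so the claim is incorrect.

Answer: No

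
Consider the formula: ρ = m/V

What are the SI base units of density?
Units of each symbol in ρ = m/V:
  m (mass): kg
  V (volume): m³  → in the denominator, contributes 1/m³

Multiplying the contributions: [kg] · [1/m³]
Adding exponents of each base unit: kg: 1, m: -3
SI base units of density: kg/m³

Answer: kg/m³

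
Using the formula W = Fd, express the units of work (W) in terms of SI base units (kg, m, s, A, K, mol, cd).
Units of each symbol in W = Fd:
  F (force): kg·m/s²
  d (displacement): m

Multiplying the contributions: [kg·m/s²] · [m]
Adding exponents of each base unit: kg: 1, m: 2, s: -2
SI base units of work: kg·m²/s²

Answer: kg·m²/s²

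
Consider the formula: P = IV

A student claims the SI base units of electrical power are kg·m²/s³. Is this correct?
Units of each symbol in P = IV:
  I (current): A
  V (voltage, in volts): kg·m²/(s³·A)

Multiplying the contributions: [A] · [kg·m²/(s³·A)]
Adding exponents of each base unit: kg: 1, m: 2, s: -3
SI base units of electrical power: kg·m²/s³

The claimed units kg·m²/s³ match the derived units, so the claim is correct.

Answer: Yes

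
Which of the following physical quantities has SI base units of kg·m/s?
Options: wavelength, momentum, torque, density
Checking the SI base units of each option:
  wavelength (λ = v/f): m  ✗
  momentum (p = mv): kg·m/s  ✓ matches
  torque (τ = Fr): kg·m²/s²  ✗
  density (ρ = m/V): kg/m³  ✗

Only momentum has units kg·m/s.

Answer: momentum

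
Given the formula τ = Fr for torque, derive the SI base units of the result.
Units of each symbol in τ = Fr:
  F (force): kg·m/s²
  r (lever arm): m

Multiplying the contributions: [kg·m/s²] · [m]
Adding exponents of each base unit: kg: 1, m: 2, s: -2
SI base units of torque: kg·m²/s²

Answer: kg·m²/s²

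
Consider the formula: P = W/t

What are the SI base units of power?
Units of each symbol in P = W/t:
  W (work): kg·m²/s²
  t (time): s  → in the denominator, contributes 1/s

Multiplying the contributions: [kg·m²/s²] · [1/s]
Adding exponents of each base unit: kg: 1, m: 2, s: -3
SI base units of power: kg·m²/s³

Answer: kg·m²/s³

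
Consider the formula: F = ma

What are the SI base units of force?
Units of each symbol in F = ma:
  m (mass): kg
  a (acceleration): m/s²

Multiplying the contributions: [kg] · [m/s²]
Adding exponents of each base unit: kg: 1, m: 1, s: -2
SI base units of force: kg·m/s²

Answer: kg·m/s²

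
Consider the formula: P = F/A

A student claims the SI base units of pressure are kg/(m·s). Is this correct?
Units of each symbol in P = F/A:
  F (force): kg·m/s²
  A (area): m²  → in the denominator, contributes 1/m²

Multiplying the contributions: [kg·m/s²] · [1/m²]
Adding exponents of each base unit: kg: 1, m: -1, s: -2
SI base units of pressure: kg/(m·s²)

The claimed units kg/(m·s) (exponents kg: 1, m: -1, s: -1) do not match the derived units kg/(m·s²) (exponents kg: 1, m: -1, s: -2), so the claim is incorrect.

Answer: No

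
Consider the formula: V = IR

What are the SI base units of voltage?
Units of each symbol in V = IR:
  I (current): A
  R (resistance, in ohms): kg·m²/(s³·A²)

Multiplying the contributions: [A] · [kg·m²/(s³·A²)]
Adding exponents of each base unit: kg: 1, m: 2, s: -3, A: -1
SI base units of voltage: kg·m²/(s³·A)

Answer: kg·m²/(s³·A)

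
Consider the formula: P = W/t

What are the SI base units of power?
Units of each symbol in P = W/t:
  W (work): kg·m²/s²
  t (time): s  → in the denominator, contributes 1/s

Multiplying the contributions: [kg·m²/s²] · [1/s]
Adding exponents of each base unit: kg: 1, m: 2, s: -3
SI base units of power: kg·m²/s³

Answer: kg·m²/s³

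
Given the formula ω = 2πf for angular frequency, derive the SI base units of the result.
Units of each symbol in ω = 2πf:
  f (frequency): 1/s
  The factor 2π is dimensionless.

Multiplying the contributions: [1/s]
Adding exponents of each base unit: s: -1
SI base units of angular frequency: 1/s

Answer: 1/s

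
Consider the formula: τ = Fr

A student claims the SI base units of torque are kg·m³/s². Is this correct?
Units of each symbol in τ = Fr:
  F (force): kg·m/s²
  r (lever arm): m

Multiplying the contributions: [kg·m/s²] · [m]
Adding exponents of each base unit: kg: 1, m: 2, s: -2
SI base units of torque: kg·m²/s²

The claimed units kg·m³/s² (exponents kg: 1, m: 3, s: -2) do not match the derived units kg·m²/s² (exponents kg: 1, m: 2, s: -2), so the claim is incorrect.

Answer: No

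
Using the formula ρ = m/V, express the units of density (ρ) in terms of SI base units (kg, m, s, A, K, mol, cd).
Units of each symbol in ρ = m/V:
  m (mass): kg
  V (volume): m³  → in the denominator, contributes 1/m³

Multiplying the contributions: [kg] · [1/m³]
Adding exponents of each base unit: kg: 1, m: -3
SI base units of density: kg/m³

Answer: kg/m³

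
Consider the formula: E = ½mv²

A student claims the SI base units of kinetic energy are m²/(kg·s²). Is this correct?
Units of each symbol in E = ½mv²:
  m (mass): kg
  v (speed): m/s  → to the power 2, contributes m²/s²
  The factor ½ is dimensionless.

Multiplying the contributions: [kg] · [m²/s²]
Adding exponents of each base unit: kg: 1, m: 2, s: -2
SI base units of kinetic energy: kg·m²/s²

The claimed units m²/(kg·s²) (exponents kg: -1, m: 2, s: -2) do not match the derived units kg·m²/s² (exponents kg: 1, m: 2, s: -2), so the claim is incorrect.

Answer: No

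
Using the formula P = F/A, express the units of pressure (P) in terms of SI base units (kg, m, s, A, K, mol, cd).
Units of each symbol in P = F/A:
  F (force): kg·m/s²
  A (area): m²  → in the denominator, contributes 1/m²

Multiplying the contributions: [kg·m/s²] · [1/m²]
Adding exponents of each base unit: kg: 1, m: -1, s: -2
SI base units of pressure: kg/(m·s²)

Answer: kg/(m·s²)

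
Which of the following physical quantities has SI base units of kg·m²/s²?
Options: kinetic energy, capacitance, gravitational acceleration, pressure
Checking the SI base units of each option:
  kinetic energy (E = ½mv²): kg·m²/s²  ✓ matches
  capacitance (C = Q/V): s⁴·A²/(kg·m²)  ✗
  gravitational acceleration (g = GM/r²): m/s²  ✗
  pressure (P = F/A): kg/(m·s²)  ✗

Only kinetic energy has units kg·m²/s².

Answer: kinetic energy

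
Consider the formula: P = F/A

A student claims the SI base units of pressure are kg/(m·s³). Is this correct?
Units of each symbol in P = F/A:
  F (force): kg·m/s²
  A (area): m²  → in the denominator, contributes 1/m²

Multiplying the contributions: [kg·m/s²] · [1/m²]
Adding exponents of each base unit: kg: 1, m: -1, s: -2
SI base units of pressure: kg/(m·s²)

The claimed units kg/(m·s³) (exponents kg: 1, m: -1, s: -3) do not match the derived units kg/(m·s²) (exponents kg: 1, m: -1, s: -2), so the claim is incorrect.

Answer: No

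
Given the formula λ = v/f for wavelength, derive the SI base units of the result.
Units of each symbol in λ = v/f:
  v (wave speed): m/s
  f (frequency): 1/s  → in the denominator, contributes s

Multiplying the contributions: [m/s] · [s]
Adding exponents of each base unit: m: 1
SI base units of wavelength: m

Answer: m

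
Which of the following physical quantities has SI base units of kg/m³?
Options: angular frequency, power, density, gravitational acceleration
Checking the SI base units of each option:
  angular frequency (ω = 2πf): 1/s  ✗
  power (P = W/t): kg·m²/s³  ✗
  density (ρ = m/V): kg/m³  ✓ matches
  gravitational acceleration (g = GM/r²): m/s²  ✗

Only density has units kg/m³.

Answer: density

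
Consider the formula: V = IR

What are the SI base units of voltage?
Units of each symbol in V = IR:
  I (current): A
  R (resistance, in ohms): kg·m²/(s³·A²)

Multiplying the contributions: [A] · [kg·m²/(s³·A²)]
Adding exponents of each base unit: kg: 1, m: 2, s: -3, A: -1
SI base units of voltage: kg·m²/(s³·A)

Answer: kg·m²/(s³·A)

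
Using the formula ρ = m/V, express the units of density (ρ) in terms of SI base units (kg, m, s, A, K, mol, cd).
Units of each symbol in ρ = m/V:
  m (mass): kg
  V (volume): m³  → in the denominator, contributes 1/m³

Multiplying the contributions: [kg] · [1/m³]
Adding exponents of each base unit: kg: 1, m: -3
SI base units of density: kg/m³

Answer: kg/m³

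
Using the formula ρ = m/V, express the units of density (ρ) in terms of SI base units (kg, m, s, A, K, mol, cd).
Units of each symbol in ρ = m/V:
  m (mass): kg
  V (volume): m³  → in the denominator, contributes 1/m³

Multiplying the contributions: [kg] · [1/m³]
Adding exponents of each base unit: kg: 1, m: -3
SI base units of density: kg/m³

Answer: kg/m³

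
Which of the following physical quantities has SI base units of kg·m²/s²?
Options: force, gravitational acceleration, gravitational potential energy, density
Checking the SI base units of each option:
  force (F = ma): kg·m/s²  ✗
  gravitational acceleration (g = GM/r²): m/s²  ✗
  gravitational potential energy (U = -GMm/r): kg·m²/s²  ✓ matches
  density (ρ = m/V): kg/m³  ✗

Only gravitational potential energy has units kg·m²/s².

Answer: gravitational potential energy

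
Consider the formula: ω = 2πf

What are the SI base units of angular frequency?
Units of each symbol in ω = 2πf:
  f (frequency): 1/s
  The factor 2π is dimensionless.

Multiplying the contributions: [1/s]
Adding exponents of each base unit: s: -1
SI base units of angular frequency: 1/s

Answer: 1/s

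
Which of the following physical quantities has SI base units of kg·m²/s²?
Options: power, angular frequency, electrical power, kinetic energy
Checking the SI base units of each option:
  power (P = W/t): kg·m²/s³  ✗
  angular frequency (ω = 2πf): 1/s  ✗
  electrical power (P = IV): kg·m²/s³  ✗
  kinetic energy (E = ½mv²): kg·m²/s²  ✓ matches

Only kinetic energy has units kg·m²/s².

Answer: kinetic energy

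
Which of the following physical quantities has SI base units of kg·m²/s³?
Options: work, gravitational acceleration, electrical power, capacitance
Checking the SI base units of each option:
  work (W = Fd): kg·m²/s²  ✗
  gravitational acceleration (g = GM/r²): m/s²  ✗
  electrical power (P = IV): kg·m²/s³  ✓ matches
  capacitance (C = Q/V): s⁴·A²/(kg·m²)  ✗

Only electrical power has units kg·m²/s³.

Answer: electrical power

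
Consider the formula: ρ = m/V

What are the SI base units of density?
Units of each symbol in ρ = m/V:
  m (mass): kg
  V (volume): m³  → in the denominator, contributes 1/m³

Multiplying the contributions: [kg] · [1/m³]
Adding exponents of each base unit: kg: 1, m: -3
SI base units of density: kg/m³

Answer: kg/m³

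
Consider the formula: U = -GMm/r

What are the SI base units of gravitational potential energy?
Units of each symbol in U = -GMm/r:
  G (gravitational constant): m³/(kg·s²)
  M (mass): kg
  m (mass): kg
  r (distance): m  → in the denominator, contributes 1/m
  The minus sign does not affect the units.

Multiplying the contributions: [m³/(kg·s²)] · [kg] · [kg] · [1/m]
Adding exponents of each base unit: kg: 1, m: 2, s: -2
SI base units of gravitational potential energy: kg·m²/s²

Answer: kg·m²/s²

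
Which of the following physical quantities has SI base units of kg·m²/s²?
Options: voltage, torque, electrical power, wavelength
Checking the SI base units of each option:
  voltage (V = IR): kg·m²/(s³·A)  ✗
  torque (τ = Fr): kg·m²/s²  ✓ matches
  electrical power (P = IV): kg·m²/s³  ✗
  wavelength (λ = v/f): m  ✗

Only torque has units kg·m²/s².

Answer: torque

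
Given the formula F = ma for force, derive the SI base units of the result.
Units of each symbol in F = ma:
  m (mass): kg
  a (acceleration): m/s²

Multiplying the contributions: [kg] · [m/s²]
Adding exponents of each base unit: kg: 1, m: 1, s: -2
SI base units of force: kg·m/s²

Answer: kg·m/s²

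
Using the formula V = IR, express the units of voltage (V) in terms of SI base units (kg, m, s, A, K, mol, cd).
Units of each symbol in V = IR:
  I (current): A
  R (resistance, in ohms): kg·m²/(s³·A²)

Multiplying the contributions: [A] · [kg·m²/(s³·A²)]
Adding exponents of each base unit: kg: 1, m: 2, s: -3, A: -1
SI base units of voltage: kg·m²/(s³·A)

Answer: kg·m²/(s³·A)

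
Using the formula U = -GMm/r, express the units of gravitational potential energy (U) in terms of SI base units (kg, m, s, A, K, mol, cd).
Units of each symbol in U = -GMm/r:
  G (gravitational constant): m³/(kg·s²)
  M (mass): kg
  m (mass): kg
  r (distance): m  → in the denominator, contributes 1/m
  The minus sign does not affect the units.

Multiplying the contributions: [m³/(kg·s²)] · [kg] · [kg] · [1/m]
Adding exponents of each base unit: kg: 1, m: 2, s: -2
SI base units of gravitational potential energy: kg·m²/s²

Answer: kg·m²/s²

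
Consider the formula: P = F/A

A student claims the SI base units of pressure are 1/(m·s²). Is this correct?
Units of each symbol in P = F/A:
  F (force): kg·m/s²
  A (area): m²  → in the denominator, contributes 1/m²

Multiplying the contributions: [kg·m/s²] · [1/m²]
Adding exponents of each base unit: kg: 1, m: -1, s: -2
SI base units of pressure: kg/(m·s²)

The claimed units 1/(m·s²) (exponents m: -1, s: -2) do not match the derived units kg/(m·s²) (exponents kg: 1, m: -1, s: -2), so the claim is incorrect.

Answer: No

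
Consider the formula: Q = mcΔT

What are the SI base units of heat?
Units of each symbol in Q = mcΔT:
  m (mass): kg
  c (specific heat capacity, in J/(kg·K)): m²/(s²·K)
  ΔT (temperature change): K

Multiplying the contributions: [kg] · [m²/(s²·K)] · [K]
Adding exponents of each base unit: kg: 1, m: 2, s: -2
SI base units of heat: kg·m²/s²

Answer: kg·m²/s²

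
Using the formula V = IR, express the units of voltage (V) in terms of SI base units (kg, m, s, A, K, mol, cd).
Units of each symbol in V = IR:
  I (current): A
  R (resistance, in ohms): kg·m²/(s³·A²)

Multiplying the contributions: [A] · [kg·m²/(s³·A²)]
Adding exponents of each base unit: kg: 1, m: 2, s: -3, A: -1
SI base units of voltage: kg·m²/(s³·A)

Answer: kg·m²/(s³·A)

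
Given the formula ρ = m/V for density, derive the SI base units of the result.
Units of each symbol in ρ = m/V:
  m (mass): kg
  V (volume): m³  → in the denominator, contributes 1/m³

Multiplying the contributions: [kg] · [1/m³]
Adding exponents of each base unit: kg: 1, m: -3
SI base units of density: kg/m³

Answer: kg/m³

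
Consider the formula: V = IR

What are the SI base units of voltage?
Units of each symbol in V = IR:
  I (current): A
  R (resistance, in ohms): kg·m²/(s³·A²)

Multiplying the contributions: [A] · [kg·m²/(s³·A²)]
Adding exponents of each base unit: kg: 1, m: 2, s: -3, A: -1
SI base units of voltage: kg·m²/(s³·A)

Answer: kg·m²/(s³·A)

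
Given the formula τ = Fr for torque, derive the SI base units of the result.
Units of each symbol in τ = Fr:
  F (force): kg·m/s²
  r (lever arm): m

Multiplying the contributions: [kg·m/s²] · [m]
Adding exponents of each base unit: kg: 1, m: 2, s: -2
SI base units of torque: kg·m²/s²

Answer: kg·m²/s²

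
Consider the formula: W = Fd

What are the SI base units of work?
Units of each symbol in W = Fd:
  F (force): kg·m/s²
  d (displacement): m

Multiplying the contributions: [kg·m/s²] · [m]
Adding exponents of each base unit: kg: 1, m: 2, s: -2
SI base units of work: kg·m²/s²

Answer: kg·m²/s²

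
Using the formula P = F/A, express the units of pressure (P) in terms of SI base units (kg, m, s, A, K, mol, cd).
Units of each symbol in P = F/A:
  F (force): kg·m/s²
  A (area): m²  → in the denominator, contributes 1/m²

Multiplying the contributions: [kg·m/s²] · [1/m²]
Adding exponents of each base unit: kg: 1, m: -1, s: -2
SI base units of pressure: kg/(m·s²)

Answer: kg/(m·s²)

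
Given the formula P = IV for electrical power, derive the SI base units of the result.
Units of each symbol in P = IV:
  I (current): A
  V (voltage, in volts): kg·m²/(s³·A)

Multiplying the contributions: [A] · [kg·m²/(s³·A)]
Adding exponents of each base unit: kg: 1, m: 2, s: -3
SI base units of electrical power: kg·m²/s³

Answer: kg·m²/s³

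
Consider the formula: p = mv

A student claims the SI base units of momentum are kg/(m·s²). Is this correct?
Units of each symbol in p = mv:
  m (mass): kg
  v (velocity): m/s

Multiplying the contributions: [kg] · [m/s]
Adding exponents of each base unit: kg: 1, m: 1, s: -1
SI base units of momentum: kg·m/s

The claimed units kg/(m·s²) (exponents kg: 1, m: -1, s: -2) do not match the derived units kg·m/s (exponents kg: 1, m: 1, s: -1), so the claim is incorrect.

Answer: No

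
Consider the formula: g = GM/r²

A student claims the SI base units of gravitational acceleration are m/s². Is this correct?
Units of each symbol in g = GM/r²:
  G (gravitational constant): m³/(kg·s²)
  M (mass): kg
  r (distance): m  → to the power 2 in the denominator, contributes 1/m²

Multiplying the contributions: [m³/(kg·s²)] · [kg] · [1/m²]
Adding exponents of each base unit: m: 1, s: -2
SI base units of gravitational acceleration: m/s²

The claimed units m/s² match the derived units, so the claim is correct.

Answer: Yes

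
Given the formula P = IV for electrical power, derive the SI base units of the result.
Units of each symbol in P = IV:
  I (current): A
  V (voltage, in volts): kg·m²/(s³·A)

Multiplying the contributions: [A] · [kg·m²/(s³·A)]
Adding exponents of each base unit: kg: 1, m: 2, s: -3
SI base units of electrical power: kg·m²/s³

Answer: kg·m²/s³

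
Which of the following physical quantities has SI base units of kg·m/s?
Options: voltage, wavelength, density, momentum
Checking the SI base units of each option:
  voltage (V = IR): kg·m²/(s³·A)  ✗
  wavelength (λ = v/f): m  ✗
  density (ρ = m/V): kg/m³  ✗
  momentum (p = mv): kg·m/s  ✓ matches

Only momentum has units kg·m/s.

Answer: momentum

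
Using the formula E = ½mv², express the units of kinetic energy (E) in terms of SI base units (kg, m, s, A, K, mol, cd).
Units of each symbol in E = ½mv²:
  m (mass): kg
  v (speed): m/s  → to the power 2, contributes m²/s²
  The factor ½ is dimensionless.

Multiplying the contributions: [kg] · [m²/s²]
Adding exponents of each base unit: kg: 1, m: 2, s: -2
SI base units of kinetic energy: kg·m²/s²

Answer: kg·m²/s²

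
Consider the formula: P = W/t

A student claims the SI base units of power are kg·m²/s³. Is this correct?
Units of each symbol in P = W/t:
  W (work): kg·m²/s²
  t (time): s  → in the denominator, contributes 1/s

Multiplying the contributions: [kg·m²/s²] · [1/s]
Adding exponents of each base unit: kg: 1, m: 2, s: -3
SI base units of power: kg·m²/s³

The claimed units kg·m²/s³ match the derived units, so the claim is correct.

Answer: Yes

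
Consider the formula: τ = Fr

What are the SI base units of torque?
Units of each symbol in τ = Fr:
  F (force): kg·m/s²
  r (lever arm): m

Multiplying the contributions: [kg·m/s²] · [m]
Adding exponents of each base unit: kg: 1, m: 2, s: -2
SI base units of torque: kg·m²/s²

Answer: kg·m²/s²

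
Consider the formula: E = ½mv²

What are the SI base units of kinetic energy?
Units of each symbol in E = ½mv²:
  m (mass): kg
  v (speed): m/s  → to the power 2, contributes m²/s²
  The factor ½ is dimensionless.

Multiplying the contributions: [kg] · [m²/s²]
Adding exponents of each base unit: kg: 1, m: 2, s: -2
SI base units of kinetic energy: kg·m²/s²

Answer: kg·m²/s²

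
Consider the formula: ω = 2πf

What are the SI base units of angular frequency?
Units of each symbol in ω = 2πf:
  f (frequency): 1/s
  The factor 2π is dimensionless.

Multiplying the contributions: [1/s]
Adding exponents of each base unit: s: -1
SI base units of angular frequency: 1/s

Answer: 1/s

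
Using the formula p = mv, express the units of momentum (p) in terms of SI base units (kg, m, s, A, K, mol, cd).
Units of each symbol in p = mv:
  m (mass): kg
  v (velocity): m/s

Multiplying the contributions: [kg] · [m/s]
Adding exponents of each base unit: kg: 1, m: 1, s: -1
SI base units of momentum: kg·m/s

Answer: kg·m/s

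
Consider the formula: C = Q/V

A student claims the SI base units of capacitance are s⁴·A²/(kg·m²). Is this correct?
Units of each symbol in C = Q/V:
  Q (charge, in coulombs): s·A
  V (voltage, in volts): kg·m²/(s³·A)  → in the denominator, contributes s³·A/(kg·m²)

Multiplying the contributions: [s·A] · [s³·A/(kg·m²)]
Adding exponents of each base unit: kg: -1, m: -2, s: 4, A: 2
SI base units of capacitance: s⁴·A²/(kg·m²)

The claimed units s⁴·A²/(kg·m²) match the derived units, so the claim is correct.

Answer: Yes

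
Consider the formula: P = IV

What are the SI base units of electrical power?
Units of each symbol in P = IV:
  I (current): A
  V (voltage, in volts): kg·m²/(s³·A)

Multiplying the contributions: [A] · [kg·m²/(s³·A)]
Adding exponents of each base unit: kg: 1, m: 2, s: -3
SI base units of electrical power: kg·m²/s³

Answer: kg·m²/s³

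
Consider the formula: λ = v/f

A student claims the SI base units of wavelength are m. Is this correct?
Units of each symbol in λ = v/f:
  v (wave speed): m/s
  f (frequency): 1/s  → in the denominator, contributes s

Multiplying the contributions: [m/s] · [s]
Adding exponents of each base unit: m: 1
SI base units of wavelength: m

The claimed units m match the derived units, so the claim is correct.

Answer: Yes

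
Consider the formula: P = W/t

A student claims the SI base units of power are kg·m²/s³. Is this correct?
Units of each symbol in P = W/t:
  W (work): kg·m²/s²
  t (time): s  → in the denominator, contributes 1/s

Multiplying the contributions: [kg·m²/s²] · [1/s]
Adding exponents of each base unit: kg: 1, m: 2, s: -3
SI base units of power: kg·m²/s³

The claimed units kg·m²/s³ match the derived units, so the claim is correct.

Answer: Yes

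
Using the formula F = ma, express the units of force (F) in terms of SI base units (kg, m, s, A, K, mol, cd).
Units of each symbol in F = ma:
  m (mass): kg
  a (acceleration): m/s²

Multiplying the contributions: [kg] · [m/s²]
Adding exponents of each base unit: kg: 1, m: 1, s: -2
SI base units of force: kg·m/s²

Answer: kg·m/s²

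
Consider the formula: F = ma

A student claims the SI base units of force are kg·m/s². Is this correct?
Units of each symbol in F = ma:
  m (mass): kg
  a (acceleration): m/s²

Multiplying the contributions: [kg] · [m/s²]
Adding exponents of each base unit: kg: 1, m: 1, s: -2
SI base units of force: kg·m/s²

The claimed units kg·m/s² match the derived units, so the claim is correct.

Answer: Yes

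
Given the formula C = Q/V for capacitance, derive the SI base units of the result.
Units of each symbol in C = Q/V:
  Q (charge, in coulombs): s·A
  V (voltage, in volts): kg·m²/(s³·A)  → in the denominator, contributes s³·A/(kg·m²)

Multiplying the contributions: [s·A] · [s³·A/(kg·m²)]
Adding exponents of each base unit: kg: -1, m: -2, s: 4, A: 2
SI base units of capacitance: s⁴·A²/(kg·m²)

Answer: s⁴·A²/(kg·m²)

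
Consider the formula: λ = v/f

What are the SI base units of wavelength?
Units of each symbol in λ = v/f:
  v (wave speed): m/s
  f (frequency): 1/s  → in the denominator, contributes s

Multiplying the contributions: [m/s] · [s]
Adding exponents of each base unit: m: 1
SI base units of wavelength: m

Answer: m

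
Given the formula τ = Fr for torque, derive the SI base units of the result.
Units of each symbol in τ = Fr:
  F (force): kg·m/s²
  r (lever arm): m

Multiplying the contributions: [kg·m/s²] · [m]
Adding exponents of each base unit: kg: 1, m: 2, s: -2
SI base units of torque: kg·m²/s²

Answer: kg·m²/s²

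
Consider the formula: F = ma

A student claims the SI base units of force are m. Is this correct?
Units of each symbol in F = ma:
  m (mass): kg
  a (acceleration): m/s²

Multiplying the contributions: [kg] · [m/s²]
Adding exponents of each base unit: kg: 1, m: 1, s: -2
SI base units of force: kg·m/s²

The claimed units m (exponents m: 1) do not match the derived units kg·m/s² (exponents kg: 1, m: 1, s: -2), so the claim is incorrect.

Answer: No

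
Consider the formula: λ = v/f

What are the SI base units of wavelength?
Units of each symbol in λ = v/f:
  v (wave speed): m/s
  f (frequency): 1/s  → in the denominator, contributes s

Multiplying the contributions: [m/s] · [s]
Adding exponents of each base unit: m: 1
SI base units of wavelength: m

Answer: m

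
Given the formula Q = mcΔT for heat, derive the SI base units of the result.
Units of each symbol in Q = mcΔT:
  m (mass): kg
  c (specific heat capacity, in J/(kg·K)): m²/(s²·K)
  ΔT (temperature change): K

Multiplying the contributions: [kg] · [m²/(s²·K)] · [K]
Adding exponents of each base unit: kg: 1, m: 2, s: -2
SI base units of heat: kg·m²/s²

Answer: kg·m²/s²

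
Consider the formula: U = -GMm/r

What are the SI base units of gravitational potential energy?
Units of each symbol in U = -GMm/r:
  G (gravitational constant): m³/(kg·s²)
  M (mass): kg
  m (mass): kg
  r (distance): m  → in the denominator, contributes 1/m
  The minus sign does not affect the units.

Multiplying the contributions: [m³/(kg·s²)] · [kg] · [kg] · [1/m]
Adding exponents of each base unit: kg: 1, m: 2, s: -2
SI base units of gravitational potential energy: kg·m²/s²

Answer: kg·m²/s²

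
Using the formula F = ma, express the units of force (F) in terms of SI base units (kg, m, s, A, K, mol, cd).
Units of each symbol in F = ma:
  m (mass): kg
  a (acceleration): m/s²

Multiplying the contributions: [kg] · [m/s²]
Adding exponents of each base unit: kg: 1, m: 1, s: -2
SI base units of force: kg·m/s²

Answer: kg·m/s²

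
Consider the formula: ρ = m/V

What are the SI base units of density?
Units of each symbol in ρ = m/V:
  m (mass): kg
  V (volume): m³  → in the denominator, contributes 1/m³

Multiplying the contributions: [kg] · [1/m³]
Adding exponents of each base unit: kg: 1, m: -3
SI base units of density: kg/m³

Answer: kg/m³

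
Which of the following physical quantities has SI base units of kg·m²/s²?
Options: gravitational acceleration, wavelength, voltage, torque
Checking the SI base units of each option:
  gravitational acceleration (g = GM/r²): m/s²  ✗
  wavelength (λ = v/f): m  ✗
  voltage (V = IR): kg·m²/(s³·A)  ✗
  torque (τ = Fr): kg·m²/s²  ✓ matches

Only torque has units kg·m²/s².

Answer: torque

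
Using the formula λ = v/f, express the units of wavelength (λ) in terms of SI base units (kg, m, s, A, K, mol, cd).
Units of each symbol in λ = v/f:
  v (wave speed): m/s
  f (frequency): 1/s  → in the denominator, contributes s

Multiplying the contributions: [m/s] · [s]
Adding exponents of each base unit: m: 1
SI base units of wavelength: m

Answer: m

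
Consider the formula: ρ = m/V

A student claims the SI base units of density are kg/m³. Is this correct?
Units of each symbol in ρ = m/V:
  m (mass): kg
  V (volume): m³  → in the denominator, contributes 1/m³

Multiplying the contributions: [kg] · [1/m³]
Adding exponents of each base unit: kg: 1, m: -3
SI base units of density: kg/m³

The claimed units kg/m³ match the derived units, so the claim is correct.

Answer: Yes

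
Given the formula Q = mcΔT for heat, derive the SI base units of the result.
Units of each symbol in Q = mcΔT:
  m (mass): kg
  c (specific heat capacity, in J/(kg·K)): m²/(s²·K)
  ΔT (temperature change): K

Multiplying the contributions: [kg] · [m²/(s²·K)] · [K]
Adding exponents of each base unit: kg: 1, m: 2, s: -2
SI base units of heat: kg·m²/s²

Answer: kg·m²/s²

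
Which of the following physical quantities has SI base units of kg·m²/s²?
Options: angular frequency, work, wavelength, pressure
Checking the SI base units of each option:
  angular frequency (ω = 2πf): 1/s  ✗
  work (W = Fd): kg·m²/s²  ✓ matches
  wavelength (λ = v/f): m  ✗
  pressure (P = F/A): kg/(m·s²)  ✗

Only work has units kg·m²/s².

Answer: work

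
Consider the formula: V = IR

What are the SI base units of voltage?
Units of each symbol in V = IR:
  I (current): A
  R (resistance, in ohms): kg·m²/(s³·A²)

Multiplying the contributions: [A] · [kg·m²/(s³·A²)]
Adding exponents of each base unit: kg: 1, m: 2, s: -3, A: -1
SI base units of voltage: kg·m²/(s³·A)

Answer: kg·m²/(s³·A)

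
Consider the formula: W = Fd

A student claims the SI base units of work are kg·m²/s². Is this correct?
Units of each symbol in W = Fd:
  F (force): kg·m/s²
  d (displacement): m

Multiplying the contributions: [kg·m/s²] · [m]
Adding exponents of each base unit: kg: 1, m: 2, s: -2
SI base units of work: kg·m²/s²

The claimed units kg·m²/s² match the derived units, so the claim is correct.

Answer: Yes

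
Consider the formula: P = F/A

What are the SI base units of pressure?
Units of each symbol in P = F/A:
  F (force): kg·m/s²
  A (area): m²  → in the denominator, contributes 1/m²

Multiplying the contributions: [kg·m/s²] · [1/m²]
Adding exponents of each base unit: kg: 1, m: -1, s: -2
SI base units of pressure: kg/(m·s²)

Answer: kg/(m·s²)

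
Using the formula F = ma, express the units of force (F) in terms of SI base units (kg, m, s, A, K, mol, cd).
Units of each symbol in F = ma:
  m (mass): kg
  a (acceleration): m/s²

Multiplying the contributions: [kg] · [m/s²]
Adding exponents of each base unit: kg: 1, m: 1, s: -2
SI base units of force: kg·m/s²

Answer: kg·m/s²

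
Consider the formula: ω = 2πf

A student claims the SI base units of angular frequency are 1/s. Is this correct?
Units of each symbol in ω = 2πf:
  f (frequency): 1/s
  The factor 2π is dimensionless.

Multiplying the contributions: [1/s]
Adding exponents of each base unit: s: -1
SI base units of angular frequency: 1/s

The claimed units 1/s match the derived units, so the claim is correct.

Answer: Yes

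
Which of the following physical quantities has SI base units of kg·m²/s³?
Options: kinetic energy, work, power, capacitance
Checking the SI base units of each option:
  kinetic energy (E = ½mv²): kg·m²/s²  ✗
  work (W = Fd): kg·m²/s²  ✗
  power (P = W/t): kg·m²/s³  ✓ matches
  capacitance (C = Q/V): s⁴·A²/(kg·m²)  ✗

Only power has units kg·m²/s³.

Answer: power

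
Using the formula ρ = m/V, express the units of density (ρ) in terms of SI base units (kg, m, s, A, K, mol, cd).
Units of each symbol in ρ = m/V:
  m (mass): kg
  V (volume): m³  → in the denominator, contributes 1/m³

Multiplying the contributions: [kg] · [1/m³]
Adding exponents of each base unit: kg: 1, m: -3
SI base units of density: kg/m³

Answer: kg/m³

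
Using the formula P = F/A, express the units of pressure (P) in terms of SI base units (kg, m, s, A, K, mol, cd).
Units of each symbol in P = F/A:
  F (force): kg·m/s²
  A (area): m²  → in the denominator, contributes 1/m²

Multiplying the contributions: [kg·m/s²] · [1/m²]
Adding exponents of each base unit: kg: 1, m: -1, s: -2
SI base units of pressure: kg/(m·s²)

Answer: kg/(m·s²)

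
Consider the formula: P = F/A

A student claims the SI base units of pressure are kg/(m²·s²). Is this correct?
Units of each symbol in P = F/A:
  F (force): kg·m/s²
  A (area): m²  → in the denominator, contributes 1/m²

Multiplying the contributions: [kg·m/s²] · [1/m²]
Adding exponents of each base unit: kg: 1, m: -1, s: -2
SI base units of pressure: kg/(m·s²)

The claimed units kg/(m²·s²) (exponents kg: 1, m: -2, s: -2) do not match the derived units kg/(m·s²) (exponents kg: 1, m: -1, s: -2), so the claim is incorrect.

Answer: No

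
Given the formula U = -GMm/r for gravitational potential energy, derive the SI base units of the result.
Units of each symbol in U = -GMm/r:
  G (gravitational constant): m³/(kg·s²)
  M (mass): kg
  m (mass): kg
  r (distance): m  → in the denominator, contributes 1/m
  The minus sign does not affect the units.

Multiplying the contributions: [m³/(kg·s²)] · [kg] · [kg] · [1/m]
Adding exponents of each base unit: kg: 1, m: 2, s: -2
SI base units of gravitational potential energy: kg·m²/s²

Answer: kg·m²/s²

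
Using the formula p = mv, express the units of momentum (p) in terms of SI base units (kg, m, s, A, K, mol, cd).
Units of each symbol in p = mv:
  m (mass): kg
  v (velocity): m/s

Multiplying the contributions: [kg] · [m/s]
Adding exponents of each base unit: kg: 1, m: 1, s: -1
SI base units of momentum: kg·m/s

Answer: kg·m/s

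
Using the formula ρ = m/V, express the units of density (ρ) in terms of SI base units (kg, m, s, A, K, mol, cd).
Units of each symbol in ρ = m/V:
  m (mass): kg
  V (volume): m³  → in the denominator, contributes 1/m³

Multiplying the contributions: [kg] · [1/m³]
Adding exponents of each base unit: kg: 1, m: -3
SI base units of density: kg/m³

Answer: kg/m³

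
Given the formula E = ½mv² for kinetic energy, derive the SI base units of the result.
Units of each symbol in E = ½mv²:
  m (mass): kg
  v (speed): m/s  → to the power 2, contributes m²/s²
  The factor ½ is dimensionless.

Multiplying the contributions: [kg] · [m²/s²]
Adding exponents of each base unit: kg: 1, m: 2, s: -2
SI base units of kinetic energy: kg·m²/s²

Answer: kg·m²/s²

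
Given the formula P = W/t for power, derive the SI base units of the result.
Units of each symbol in P = W/t:
  W (work): kg·m²/s²
  t (time): s  → in the denominator, contributes 1/s

Multiplying the contributions: [kg·m²/s²] · [1/s]
Adding exponents of each base unit: kg: 1, m: 2, s: -3
SI base units of power: kg·m²/s³

Answer: kg·m²/s³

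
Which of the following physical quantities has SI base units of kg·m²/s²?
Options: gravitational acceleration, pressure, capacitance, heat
Checking the SI base units of each option:
  gravitational acceleration (g = GM/r²): m/s²  ✗
  pressure (P = F/A): kg/(m·s²)  ✗
  capacitance (C = Q/V): s⁴·A²/(kg·m²)  ✗
  heat (Q = mcΔT): kg·m²/s²  ✓ matches

Only heat has units kg·m²/s².

Answer: heat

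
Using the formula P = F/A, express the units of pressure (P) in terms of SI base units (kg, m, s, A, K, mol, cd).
Units of each symbol in P = F/A:
  F (force): kg·m/s²
  A (area): m²  → in the denominator, contributes 1/m²

Multiplying the contributions: [kg·m/s²] · [1/m²]
Adding exponents of each base unit: kg: 1, m: -1, s: -2
SI base units of pressure: kg/(m·s²)

Answer: kg/(m·s²)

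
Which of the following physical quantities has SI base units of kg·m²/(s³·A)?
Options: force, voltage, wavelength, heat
Checking the SI base units of each option:
  force (F = ma): kg·m/s²  ✗
  voltage (V = IR): kg·m²/(s³·A)  ✓ matches
  wavelength (λ = v/f): m  ✗
  heat (Q = mcΔT): kg·m²/s²  ✗

Only voltage has units kg·m²/(s³·A).

Answer: voltage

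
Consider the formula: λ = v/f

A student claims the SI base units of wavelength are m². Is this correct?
Units of each symbol in λ = v/f:
  v (wave speed): m/s
  f (frequency): 1/s  → in the denominator, contributes s

Multiplying the contributions: [m/s] · [s]
Adding exponents of each base unit: m: 1
SI base units of wavelength: m

The claimed units m² (exponents m: 2) do not match the derived units m (exponents m: 1), so the claim is incorrect.

Answer: No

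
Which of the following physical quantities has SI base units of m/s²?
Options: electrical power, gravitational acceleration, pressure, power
Checking the SI base units of each option:
  electrical power (P = IV): kg·m²/s³  ✗
  gravitational acceleration (g = GM/r²): m/s²  ✓ matches
  pressure (P = F/A): kg/(m·s²)  ✗
  power (P = W/t): kg·m²/s³  ✗

Only gravitational acceleration has units m/s².

Answer: gravitational acceleration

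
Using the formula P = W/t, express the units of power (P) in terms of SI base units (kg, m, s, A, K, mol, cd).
Units of each symbol in P = W/t:
  W (work): kg·m²/s²
  t (time): s  → in the denominator, contributes 1/s

Multiplying the contributions: [kg·m²/s²] · [1/s]
Adding exponents of each base unit: kg: 1, m: 2, s: -3
SI base units of power: kg·m²/s³

Answer: kg·m²/s³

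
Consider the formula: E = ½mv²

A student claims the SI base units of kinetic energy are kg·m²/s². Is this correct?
Units of each symbol in E = ½mv²:
  m (mass): kg
  v (speed): m/s  → to the power 2, contributes m²/s²
  The factor ½ is dimensionless.

Multiplying the contributions: [kg] · [m²/s²]
Adding exponents of each base unit: kg: 1, m: 2, s: -2
SI base units of kinetic energy: kg·m²/s²

The claimed units kg·m²/s² match the derived units, so the claim is correct.

Answer: Yes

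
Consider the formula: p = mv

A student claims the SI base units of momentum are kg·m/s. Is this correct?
Units of each symbol in p = mv:
  m (mass): kg
  v (velocity): m/s

Multiplying the contributions: [kg] · [m/s]
Adding exponents of each base unit: kg: 1, m: 1, s: -1
SI base units of momentum: kg·m/s

The claimed units kg·m/s match the derived units, so the claim is correct.

Answer: Yes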